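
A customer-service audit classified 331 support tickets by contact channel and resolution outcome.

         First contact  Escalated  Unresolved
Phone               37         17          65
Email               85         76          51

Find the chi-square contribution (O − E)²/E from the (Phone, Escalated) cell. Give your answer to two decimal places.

Row total (Phone) = 119; column total (Escalated) = 93; N = 331.
Expected count E = 119 × 93 / 331 = 33.435.
Contribution = (O − E)²/E = (17 − 33.435)² / 33.435 = 8.08.

8.08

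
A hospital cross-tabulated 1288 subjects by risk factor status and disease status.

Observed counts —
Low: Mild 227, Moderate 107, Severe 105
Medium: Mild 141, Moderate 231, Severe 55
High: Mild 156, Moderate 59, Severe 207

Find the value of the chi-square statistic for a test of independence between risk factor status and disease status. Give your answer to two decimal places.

242.87

Row totals: 439, 427, 422. Column totals: 524, 397, 367. Grand total N = 1288.
Expected counts (row total × column total / N):
  Low, Mild: 439×524/1288 = 178.599
  Low, Moderate: 439×397/1288 = 135.313
  Low, Severe: 439×367/1288 = 125.088
  Medium, Mild: 427×524/1288 = 173.717
  Medium, Moderate: 427×397/1288 = 131.614
  Medium, Severe: 427×367/1288 = 121.668
  High, Mild: 422×524/1288 = 171.683
  High, Moderate: 422×397/1288 = 130.073
  High, Severe: 422×367/1288 = 120.244
Contributions (O − E)²/E:
  (227 − 178.599)²/178.599 = 13.1169
  (107 − 135.313)²/135.313 = 5.9242
  (105 − 125.088)²/125.088 = 3.2260
  (141 − 173.717)²/173.717 = 6.1618
  (231 − 131.614)²/131.614 = 75.0496
  (55 − 121.668)²/121.668 = 36.5307
  (156 − 171.683)²/171.683 = 1.4326
  (59 − 130.073)²/130.073 = 38.8349
  (207 − 120.244)²/120.244 = 62.5944
χ² = 13.1169 + 5.9242 + 3.2260 + 6.1618 + 75.0496 + 36.5307 + 1.4326 + 38.8349 + 62.5944 = 242.87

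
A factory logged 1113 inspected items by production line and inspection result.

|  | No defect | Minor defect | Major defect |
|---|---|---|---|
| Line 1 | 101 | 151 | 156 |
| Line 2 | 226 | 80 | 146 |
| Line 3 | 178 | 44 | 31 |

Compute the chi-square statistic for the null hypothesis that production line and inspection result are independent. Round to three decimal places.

Row totals: 408, 452, 253. Column totals: 505, 275, 333. Grand total N = 1113.
Expected counts (row total × column total / N):
  Line 1, No defect: 408×505/1113 = 185.1213
  Line 1, Minor defect: 408×275/1113 = 100.8086
  Line 1, Major defect: 408×333/1113 = 122.0701
  Line 2, No defect: 452×505/1113 = 205.0854
  Line 2, Minor defect: 452×275/1113 = 111.6801
  Line 2, Major defect: 452×333/1113 = 135.2345
  Line 3, No defect: 253×505/1113 = 114.7934
  Line 3, Minor defect: 253×275/1113 = 62.5112
  Line 3, Major defect: 253×333/1113 = 75.6954
Contributions (O − E)²/E:
  (101 − 185.1213)²/185.1213 = 38.2257
  (151 − 100.8086)²/100.8086 = 24.9897
  (156 − 122.0701)²/122.0701 = 9.4310
  (226 − 205.0854)²/205.0854 = 2.1329
  (80 − 111.6801)²/111.6801 = 8.9866
  (146 − 135.2345)²/135.2345 = 0.8570
  (178 − 114.7934)²/114.7934 = 34.8023
  (44 − 62.5112)²/62.5112 = 5.4817
  (31 − 75.6954)²/75.6954 = 26.3910
χ² = 38.2257 + 24.9897 + 9.4310 + 2.1329 + 8.9866 + 0.8570 + 34.8023 + 5.4817 + 26.3910 = 151.298

151.298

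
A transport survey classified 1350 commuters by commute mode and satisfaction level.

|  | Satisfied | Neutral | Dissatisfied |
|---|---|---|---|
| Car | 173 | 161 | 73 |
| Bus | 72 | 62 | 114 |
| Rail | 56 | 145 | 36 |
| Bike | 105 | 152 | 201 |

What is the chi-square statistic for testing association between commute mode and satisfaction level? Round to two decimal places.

Row totals: 407, 248, 237, 458. Column totals: 406, 520, 424. Grand total N = 1350.
Expected counts (row total × column total / N):
  Car, Satisfied: 407×406/1350 = 122.401
  Car, Neutral: 407×520/1350 = 156.770
  Car, Dissatisfied: 407×424/1350 = 127.828
  Bus, Satisfied: 248×406/1350 = 74.584
  Bus, Neutral: 248×520/1350 = 95.526
  Bus, Dissatisfied: 248×424/1350 = 77.890
  Rail, Satisfied: 237×406/1350 = 71.276
  Rail, Neutral: 237×520/1350 = 91.289
  Rail, Dissatisfied: 237×424/1350 = 74.436
  Bike, Satisfied: 458×406/1350 = 137.739
  Bike, Neutral: 458×520/1350 = 176.415
  Bike, Dissatisfied: 458×424/1350 = 143.846
Contributions (O − E)²/E:
  (173 − 122.401)²/122.401 = 20.9170
  (161 − 156.770)²/156.770 = 0.1141
  (73 − 127.828)²/127.828 = 23.5168
  (72 − 74.584)²/74.584 = 0.0895
  (62 − 95.526)²/95.526 = 11.7664
  (114 − 77.890)²/77.890 = 16.7407
  (56 − 71.276)²/71.276 = 3.2740
  (145 − 91.289)²/91.289 = 31.6015
  (36 − 74.436)²/74.436 = 19.8469
  (105 − 137.739)²/137.739 = 7.7817
  (152 − 176.415)²/176.415 = 3.3789
  (201 − 143.846)²/143.846 = 22.7089
χ² = 20.9170 + 0.1141 + 23.5168 + 0.0895 + 11.7664 + 16.7407 + 3.2740 + 31.6015 + 19.8469 + 7.7817 + 3.3789 + 22.7089 = 161.74

161.74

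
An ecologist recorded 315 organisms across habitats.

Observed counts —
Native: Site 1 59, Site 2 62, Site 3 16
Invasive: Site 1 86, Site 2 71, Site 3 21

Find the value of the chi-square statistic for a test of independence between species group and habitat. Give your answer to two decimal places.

0.99

Row totals: 137, 178. Column totals: 145, 133, 37. Grand total N = 315.
Expected counts (row total × column total / N):
  Native, Site 1: 137×145/315 = 63.063
  Native, Site 2: 137×133/315 = 57.844
  Native, Site 3: 137×37/315 = 16.092
  Invasive, Site 1: 178×145/315 = 81.937
  Invasive, Site 2: 178×133/315 = 75.156
  Invasive, Site 3: 178×37/315 = 20.908
Contributions (O − E)²/E:
  (59 − 63.063)²/63.063 = 0.2618
  (62 − 57.844)²/57.844 = 0.2986
  (16 − 16.092)²/16.092 = 0.0005
  (86 − 81.937)²/81.937 = 0.2015
  (71 − 75.156)²/75.156 = 0.2298
  (21 − 20.908)²/20.908 = 0.0004
χ² = 0.2618 + 0.2986 + 0.0005 + 0.2015 + 0.2298 + 0.0004 = 0.99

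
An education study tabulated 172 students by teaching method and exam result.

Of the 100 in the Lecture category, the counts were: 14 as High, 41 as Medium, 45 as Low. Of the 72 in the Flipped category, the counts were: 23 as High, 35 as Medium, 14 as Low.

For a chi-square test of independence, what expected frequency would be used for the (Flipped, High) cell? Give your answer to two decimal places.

Row total (Flipped) = 72; column total (High) = 37; grand total N = 172.
Expected count = (row total × column total) / N = 72 × 37 / 172 = 15.49.

15.49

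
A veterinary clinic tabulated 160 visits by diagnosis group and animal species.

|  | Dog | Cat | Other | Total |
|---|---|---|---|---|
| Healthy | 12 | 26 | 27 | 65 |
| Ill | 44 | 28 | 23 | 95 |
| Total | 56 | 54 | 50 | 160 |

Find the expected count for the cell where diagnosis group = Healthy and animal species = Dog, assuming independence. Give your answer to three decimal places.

Row total (Healthy) = 65; column total (Dog) = 56; grand total N = 160.
Expected count = (row total × column total) / N = 65 × 56 / 160 = 22.750.

22.750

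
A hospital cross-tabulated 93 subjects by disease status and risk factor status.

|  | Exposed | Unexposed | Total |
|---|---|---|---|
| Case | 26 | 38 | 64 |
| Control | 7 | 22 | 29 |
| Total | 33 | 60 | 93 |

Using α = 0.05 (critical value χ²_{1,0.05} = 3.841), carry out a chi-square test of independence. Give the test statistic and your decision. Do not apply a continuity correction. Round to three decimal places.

2.370; fail to reject H₀

Grand total N = 93.
Expected counts (row total × column total / N):
  Case, Exposed: 64×33/93 = 22.7097
  Case, Unexposed: 64×60/93 = 41.2903
  Control, Exposed: 29×33/93 = 10.2903
  Control, Unexposed: 29×60/93 = 18.7097
Contributions (O − E)²/E:
  (26 − 22.7097)²/22.7097 = 0.4767
  (38 − 41.2903)²/41.2903 = 0.2622
  (7 − 10.2903)²/10.2903 = 1.0521
  (22 − 18.7097)²/18.7097 = 0.5786
χ² = 0.4767 + 0.2622 + 1.0521 + 0.5786 = 2.370
df = (2−1)(2−1) = 1. Since 2.370 < 3.841, fail to reject the null hypothesis of independence at α = 0.05.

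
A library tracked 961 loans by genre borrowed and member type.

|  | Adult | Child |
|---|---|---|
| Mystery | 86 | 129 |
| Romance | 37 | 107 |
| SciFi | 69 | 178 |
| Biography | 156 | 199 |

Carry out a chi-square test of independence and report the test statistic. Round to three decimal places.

Row totals: 215, 144, 247, 355. Column totals: 348, 613. Grand total N = 961.
Expected counts (row total × column total / N):
  Mystery, Adult: 215×348/961 = 77.8564
  Mystery, Child: 215×613/961 = 137.1436
  Romance, Adult: 144×348/961 = 52.1457
  Romance, Child: 144×613/961 = 91.8543
  SciFi, Adult: 247×348/961 = 89.4443
  SciFi, Child: 247×613/961 = 157.5557
  Biography, Adult: 355×348/961 = 128.5536
  Biography, Child: 355×613/961 = 226.4464
Contributions (O − E)²/E:
  (86 − 77.8564)²/77.8564 = 0.8518
  (129 − 137.1436)²/137.1436 = 0.4836
  (37 − 52.1457)²/52.1457 = 4.3991
  (107 − 91.8543)²/91.8543 = 2.4973
  (69 − 89.4443)²/89.4443 = 4.6730
  (178 − 157.5557)²/157.5557 = 2.6528
  (156 − 128.5536)²/128.5536 = 5.8599
  (199 − 226.4464)²/226.4464 = 3.3266
χ² = 0.8518 + 0.4836 + 4.3991 + 2.4973 + 4.6730 + 2.6528 + 5.8599 + 3.3266 = 24.744

24.744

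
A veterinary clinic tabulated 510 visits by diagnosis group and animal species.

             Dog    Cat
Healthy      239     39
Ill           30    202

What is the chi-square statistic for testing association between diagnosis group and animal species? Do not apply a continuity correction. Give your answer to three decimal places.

270.681

Row totals: 278, 232. Column totals: 269, 241. Grand total N = 510.
Expected counts (row total × column total / N):
  Healthy, Dog: 278×269/510 = 146.6314
  Healthy, Cat: 278×241/510 = 131.3686
  Ill, Dog: 232×269/510 = 122.3686
  Ill, Cat: 232×241/510 = 109.6314
Contributions (O − E)²/E:
  (239 − 146.6314)²/146.6314 = 58.1864
  (39 − 131.3686)²/131.3686 = 64.9467
  (30 − 122.3686)²/122.3686 = 69.7234
  (202 − 109.6314)²/109.6314 = 77.8240
χ² = 58.1864 + 64.9467 + 69.7234 + 77.8240 = 270.681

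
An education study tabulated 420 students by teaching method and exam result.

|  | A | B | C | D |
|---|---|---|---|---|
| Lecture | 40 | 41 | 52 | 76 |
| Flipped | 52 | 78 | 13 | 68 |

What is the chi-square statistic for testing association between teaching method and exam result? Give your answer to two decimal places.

36.91

Row totals: 209, 211. Column totals: 92, 119, 65, 144. Grand total N = 420.
Expected counts (row total × column total / N):
  Lecture, A: 209×92/420 = 45.781
  Lecture, B: 209×119/420 = 59.217
  Lecture, C: 209×65/420 = 32.345
  Lecture, D: 209×144/420 = 71.657
  Flipped, A: 211×92/420 = 46.219
  Flipped, B: 211×119/420 = 59.783
  Flipped, C: 211×65/420 = 32.655
  Flipped, D: 211×144/420 = 72.343
Contributions (O − E)²/E:
  (40 − 45.781)²/45.781 = 0.7300
  (41 − 59.217)²/59.217 = 5.6041
  (52 − 32.345)²/32.345 = 11.9437
  (76 − 71.657)²/71.657 = 0.2632
  (52 − 46.219)²/46.219 = 0.7231
  (78 − 59.783)²/59.783 = 5.5511
  (13 − 32.655)²/32.655 = 11.8303
  (68 − 72.343)²/72.343 = 0.2607
χ² = 0.7300 + 5.6041 + 11.9437 + 0.2632 + 0.7231 + 5.5511 + 11.8303 + 0.2607 = 36.91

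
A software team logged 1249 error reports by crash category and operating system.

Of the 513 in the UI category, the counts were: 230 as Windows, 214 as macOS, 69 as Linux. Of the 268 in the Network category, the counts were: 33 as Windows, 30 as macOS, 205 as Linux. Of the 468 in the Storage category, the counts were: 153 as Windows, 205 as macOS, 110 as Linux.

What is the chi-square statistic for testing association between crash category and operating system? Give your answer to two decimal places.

354.77

Row totals: 513, 268, 468. Column totals: 416, 449, 384. Grand total N = 1249.
Expected counts (row total × column total / N):
  UI, Windows: 513×416/1249 = 170.8631
  UI, macOS: 513×449/1249 = 184.4171
  UI, Linux: 513×384/1249 = 157.7198
  Network, Windows: 268×416/1249 = 89.2618
  Network, macOS: 268×449/1249 = 96.3427
  Network, Linux: 268×384/1249 = 82.3955
  Storage, Windows: 468×416/1249 = 155.8751
  Storage, macOS: 468×449/1249 = 168.2402
  Storage, Linux: 468×384/1249 = 143.8847
Contributions (O − E)²/E:
  (230 − 170.8631)²/170.8631 = 20.4677
  (214 − 184.4171)²/184.4171 = 4.7455
  (69 − 157.7198)²/157.7198 = 49.9062
  (33 − 89.2618)²/89.2618 = 35.4619
  (30 − 96.3427)²/96.3427 = 45.6844
  (205 − 82.3955)²/82.3955 = 182.4355
  (153 − 155.8751)²/155.8751 = 0.0530
  (205 − 168.2402)²/168.2402 = 8.0319
  (110 − 143.8847)²/143.8847 = 7.9798
χ² = 20.4677 + 4.7455 + 49.9062 + 35.4619 + 45.6844 + 182.4355 + 0.0530 + 8.0319 + 7.9798 = 354.77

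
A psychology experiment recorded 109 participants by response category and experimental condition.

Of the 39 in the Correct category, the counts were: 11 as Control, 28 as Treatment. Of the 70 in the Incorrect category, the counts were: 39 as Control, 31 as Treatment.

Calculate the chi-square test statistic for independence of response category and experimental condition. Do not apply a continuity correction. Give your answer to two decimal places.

7.63

Row totals: 39, 70. Column totals: 50, 59. Grand total N = 109.
Expected counts (row total × column total / N):
  Correct, Control: 39×50/109 = 17.890
  Correct, Treatment: 39×59/109 = 21.110
  Incorrect, Control: 70×50/109 = 32.110
  Incorrect, Treatment: 70×59/109 = 37.890
Contributions (O − E)²/E:
  (11 − 17.890)²/17.890 = 2.6536
  (28 − 21.110)²/21.110 = 2.2488
  (39 − 32.110)²/32.110 = 1.4784
  (31 − 37.890)²/37.890 = 1.2529
χ² = 2.6536 + 2.2488 + 1.4784 + 1.2529 = 7.63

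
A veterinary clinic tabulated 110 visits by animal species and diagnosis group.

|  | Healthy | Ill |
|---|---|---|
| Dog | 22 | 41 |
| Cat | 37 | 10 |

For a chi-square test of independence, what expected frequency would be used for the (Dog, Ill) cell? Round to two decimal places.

Row total (Dog) = 63; column total (Ill) = 51; grand total N = 110.
Expected count = (row total × column total) / N = 63 × 51 / 110 = 29.21.

29.21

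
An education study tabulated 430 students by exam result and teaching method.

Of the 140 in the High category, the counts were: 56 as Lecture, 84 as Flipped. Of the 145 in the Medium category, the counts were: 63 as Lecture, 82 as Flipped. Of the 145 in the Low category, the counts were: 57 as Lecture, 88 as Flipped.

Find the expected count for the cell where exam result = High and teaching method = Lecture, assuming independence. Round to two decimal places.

57.30

Row total (High) = 140; column total (Lecture) = 176; grand total N = 430.
Expected count = (row total × column total) / N = 140 × 176 / 430 = 57.30.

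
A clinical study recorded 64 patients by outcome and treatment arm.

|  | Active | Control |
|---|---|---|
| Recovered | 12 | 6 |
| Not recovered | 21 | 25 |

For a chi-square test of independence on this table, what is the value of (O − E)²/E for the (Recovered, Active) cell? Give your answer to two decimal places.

0.80

Row total (Recovered) = 18; column total (Active) = 33; N = 64.
Expected count E = 18 × 33 / 64 = 9.281.
Contribution = (O − E)²/E = (12 − 9.281)² / 9.281 = 0.80.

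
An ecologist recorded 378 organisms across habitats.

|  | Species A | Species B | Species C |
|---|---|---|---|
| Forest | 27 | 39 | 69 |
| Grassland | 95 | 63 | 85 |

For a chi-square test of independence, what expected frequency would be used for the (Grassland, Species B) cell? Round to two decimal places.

65.57

Row total (Grassland) = 243; column total (Species B) = 102; grand total N = 378.
Expected count = (row total × column total) / N = 243 × 102 / 378 = 65.57.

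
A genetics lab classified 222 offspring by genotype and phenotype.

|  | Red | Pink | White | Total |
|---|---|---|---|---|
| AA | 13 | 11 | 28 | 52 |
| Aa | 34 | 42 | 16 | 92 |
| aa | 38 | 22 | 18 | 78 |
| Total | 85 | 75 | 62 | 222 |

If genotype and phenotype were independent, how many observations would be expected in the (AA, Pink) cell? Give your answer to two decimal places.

Row total (AA) = 52; column total (Pink) = 75; grand total N = 222.
Expected count = (row total × column total) / N = 52 × 75 / 222 = 17.57.

17.57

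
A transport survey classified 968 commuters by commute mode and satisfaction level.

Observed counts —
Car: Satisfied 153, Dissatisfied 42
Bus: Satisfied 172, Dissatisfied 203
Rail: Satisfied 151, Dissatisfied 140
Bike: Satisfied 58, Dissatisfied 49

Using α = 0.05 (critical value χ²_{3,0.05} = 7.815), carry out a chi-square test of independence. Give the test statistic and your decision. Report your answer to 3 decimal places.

Row totals: 195, 375, 291, 107. Column totals: 534, 434. Grand total N = 968.
Expected counts (row total × column total / N):
  Car, Satisfied: 195×534/968 = 107.5723
  Car, Dissatisfied: 195×434/968 = 87.4277
  Bus, Satisfied: 375×534/968 = 206.8698
  Bus, Dissatisfied: 375×434/968 = 168.1302
  Rail, Satisfied: 291×534/968 = 160.5310
  Rail, Dissatisfied: 291×434/968 = 130.4690
  Bike, Satisfied: 107×534/968 = 59.0269
  Bike, Dissatisfied: 107×434/968 = 47.9731
Contributions (O − E)²/E:
  (153 − 107.5723)²/107.5723 = 19.1841
  (42 − 87.4277)²/87.4277 = 23.6044
  (172 − 206.8698)²/206.8698 = 5.8776
  (203 − 168.1302)²/168.1302 = 7.2319
  (151 − 160.5310)²/160.5310 = 0.5659
  (140 − 130.4690)²/130.4690 = 0.6963
  (58 − 59.0269)²/59.0269 = 0.0179
  (49 − 47.9731)²/47.9731 = 0.0220
χ² = 19.1841 + 23.6044 + 5.8776 + 7.2319 + 0.5659 + 0.6963 + 0.0179 + 0.0220 = 57.200
df = (4−1)(2−1) = 3. Since 57.200 > 7.815, reject the null hypothesis of independence at α = 0.05.

57.200; reject H₀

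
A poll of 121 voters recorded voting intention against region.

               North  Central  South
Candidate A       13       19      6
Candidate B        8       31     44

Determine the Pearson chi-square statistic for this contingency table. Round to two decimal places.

18.82

Row totals: 38, 83. Column totals: 21, 50, 50. Grand total N = 121.
Expected counts (row total × column total / N):
  Candidate A, North: 38×21/121 = 6.5950
  Candidate A, Central: 38×50/121 = 15.7025
  Candidate A, South: 38×50/121 = 15.7025
  Candidate B, North: 83×21/121 = 14.4050
  Candidate B, Central: 83×50/121 = 34.2975
  Candidate B, South: 83×50/121 = 34.2975
Contributions (O − E)²/E:
  (13 − 6.5950)²/6.5950 = 6.2205
  (19 − 15.7025)²/15.7025 = 0.6925
  (6 − 15.7025)²/15.7025 = 5.9951
  (8 − 14.4050)²/14.4050 = 2.8479
  (31 − 34.2975)²/34.2975 = 0.3170
  (44 − 34.2975)²/34.2975 = 2.7448
χ² = 6.2205 + 0.6925 + 5.9951 + 2.8479 + 0.3170 + 2.7448 = 18.82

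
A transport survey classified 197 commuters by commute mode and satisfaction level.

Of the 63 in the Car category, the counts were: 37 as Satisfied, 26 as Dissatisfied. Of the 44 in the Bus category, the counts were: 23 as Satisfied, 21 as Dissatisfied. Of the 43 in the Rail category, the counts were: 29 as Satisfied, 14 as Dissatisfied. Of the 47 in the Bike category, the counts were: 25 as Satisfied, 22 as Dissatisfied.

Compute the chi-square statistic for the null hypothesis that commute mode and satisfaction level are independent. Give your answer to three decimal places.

Row totals: 63, 44, 43, 47. Column totals: 114, 83. Grand total N = 197.
Expected counts (row total × column total / N):
  Car, Satisfied: 63×114/197 = 36.4569
  Car, Dissatisfied: 63×83/197 = 26.5431
  Bus, Satisfied: 44×114/197 = 25.4619
  Bus, Dissatisfied: 44×83/197 = 18.5381
  Rail, Satisfied: 43×114/197 = 24.8832
  Rail, Dissatisfied: 43×83/197 = 18.1168
  Bike, Satisfied: 47×114/197 = 27.1980
  Bike, Dissatisfied: 47×83/197 = 19.8020
Contributions (O − E)²/E:
  (37 − 36.4569)²/36.4569 = 0.0081
  (26 − 26.5431)²/26.5431 = 0.0111
  (23 − 25.4619)²/25.4619 = 0.2380
  (21 − 18.5381)²/18.5381 = 0.3269
  (29 − 24.8832)²/24.8832 = 0.6811
  (14 − 18.1168)²/18.1168 = 0.9355
  (25 − 27.1980)²/27.1980 = 0.1776
  (22 − 19.8020)²/19.8020 = 0.2440
χ² = 0.0081 + 0.0111 + 0.2380 + 0.3269 + 0.6811 + 0.9355 + 0.1776 + 0.2440 = 2.622

2.622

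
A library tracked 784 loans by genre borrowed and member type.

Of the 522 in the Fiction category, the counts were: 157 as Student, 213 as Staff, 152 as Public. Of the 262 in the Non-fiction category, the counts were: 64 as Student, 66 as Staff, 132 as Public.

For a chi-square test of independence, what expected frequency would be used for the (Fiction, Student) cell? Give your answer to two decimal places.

Row total (Fiction) = 522; column total (Student) = 221; grand total N = 784.
Expected count = (row total × column total) / N = 522 × 221 / 784 = 147.15.

147.15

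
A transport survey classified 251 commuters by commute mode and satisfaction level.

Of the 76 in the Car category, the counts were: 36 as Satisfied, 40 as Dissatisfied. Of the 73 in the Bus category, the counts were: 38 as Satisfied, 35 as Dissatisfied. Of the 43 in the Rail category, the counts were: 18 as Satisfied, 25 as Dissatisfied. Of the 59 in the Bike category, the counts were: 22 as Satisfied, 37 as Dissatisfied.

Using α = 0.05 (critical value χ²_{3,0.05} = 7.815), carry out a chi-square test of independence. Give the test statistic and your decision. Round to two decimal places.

3.21; fail to reject H₀

Row totals: 76, 73, 43, 59. Column totals: 114, 137. Grand total N = 251.
Expected counts (row total × column total / N):
  Car, Satisfied: 76×114/251 = 34.518
  Car, Dissatisfied: 76×137/251 = 41.482
  Bus, Satisfied: 73×114/251 = 33.155
  Bus, Dissatisfied: 73×137/251 = 39.845
  Rail, Satisfied: 43×114/251 = 19.530
  Rail, Dissatisfied: 43×137/251 = 23.470
  Bike, Satisfied: 59×114/251 = 26.797
  Bike, Dissatisfied: 59×137/251 = 32.203
Contributions (O − E)²/E:
  (36 − 34.518)²/34.518 = 0.0636
  (40 − 41.482)²/41.482 = 0.0529
  (38 − 33.155)²/33.155 = 0.7080
  (35 − 39.845)²/39.845 = 0.5891
  (18 − 19.530)²/19.530 = 0.1199
  (25 − 23.470)²/23.470 = 0.0997
  (22 − 26.797)²/26.797 = 0.8587
  (37 − 32.203)²/32.203 = 0.7146
χ² = 0.0636 + 0.0529 + 0.7080 + 0.5891 + 0.1199 + 0.0997 + 0.8587 + 0.7146 = 3.21
df = (4−1)(2−1) = 3. Since 3.21 < 7.815, fail to reject the null hypothesis of independence at α = 0.05.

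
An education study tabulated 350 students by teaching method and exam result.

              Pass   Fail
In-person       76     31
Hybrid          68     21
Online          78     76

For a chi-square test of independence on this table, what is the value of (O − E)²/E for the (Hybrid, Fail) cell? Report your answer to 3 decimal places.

Row total (Hybrid) = 89; column total (Fail) = 128; N = 350.
Expected count E = 89 × 128 / 350 = 32.5486.
Contribution = (O − E)²/E = (21 − 32.5486)² / 32.5486 = 4.098.

4.098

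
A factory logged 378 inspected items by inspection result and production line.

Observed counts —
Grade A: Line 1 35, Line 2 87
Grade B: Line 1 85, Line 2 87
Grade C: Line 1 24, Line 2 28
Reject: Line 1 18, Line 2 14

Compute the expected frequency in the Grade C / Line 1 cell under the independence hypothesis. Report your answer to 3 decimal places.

22.286

Row total (Grade C) = 52; column total (Line 1) = 162; grand total N = 378.
Expected count = (row total × column total) / N = 52 × 162 / 378 = 22.286.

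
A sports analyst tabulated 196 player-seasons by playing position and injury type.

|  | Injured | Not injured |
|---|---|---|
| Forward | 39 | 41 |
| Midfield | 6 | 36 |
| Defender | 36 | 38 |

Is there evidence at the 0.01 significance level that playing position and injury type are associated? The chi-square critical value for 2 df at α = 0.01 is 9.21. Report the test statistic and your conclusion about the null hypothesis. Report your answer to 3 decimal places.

Row totals: 80, 42, 74. Column totals: 81, 115. Grand total N = 196.
Expected counts (row total × column total / N):
  Forward, Injured: 80×81/196 = 33.0612
  Forward, Not injured: 80×115/196 = 46.9388
  Midfield, Injured: 42×81/196 = 17.3571
  Midfield, Not injured: 42×115/196 = 24.6429
  Defender, Injured: 74×81/196 = 30.5816
  Defender, Not injured: 74×115/196 = 43.4184
Contributions (O − E)²/E:
  (39 − 33.0612)²/33.0612 = 1.0668
  (41 − 46.9388)²/46.9388 = 0.7514
  (6 − 17.3571)²/17.3571 = 7.4312
  (36 − 24.6429)²/24.6429 = 5.2341
  (36 − 30.5816)²/30.5816 = 0.9600
  (38 − 43.4184)²/43.4184 = 0.6762
χ² = 1.0668 + 0.7514 + 7.4312 + 5.2341 + 0.9600 + 0.6762 = 16.120
df = (3−1)(2−1) = 2. Since 16.120 > 9.21, reject the null hypothesis of independence at α = 0.01.

16.120; reject H₀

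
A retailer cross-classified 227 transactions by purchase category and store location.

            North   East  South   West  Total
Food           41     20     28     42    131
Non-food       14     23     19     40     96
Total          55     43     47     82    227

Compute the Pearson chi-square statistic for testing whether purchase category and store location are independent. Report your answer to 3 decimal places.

10.079

Grand total N = 227.
Expected counts (row total × column total / N):
  Food, North: 131×55/227 = 31.74009
  Food, East: 131×43/227 = 24.81498
  Food, South: 131×47/227 = 27.12335
  Food, West: 131×82/227 = 47.32159
  Non-food, North: 96×55/227 = 23.25991
  Non-food, East: 96×43/227 = 18.18502
  Non-food, South: 96×47/227 = 19.87665
  Non-food, West: 96×82/227 = 34.67841
Contributions (O − E)²/E:
  (41 − 31.74009)²/31.74009 = 2.7015
  (20 − 24.81498)²/24.81498 = 0.9343
  (28 − 27.12335)²/27.12335 = 0.0283
  (42 − 47.32159)²/47.32159 = 0.5984
  (14 − 23.25991)²/23.25991 = 3.6864
  (23 − 18.18502)²/18.18502 = 1.2749
  (19 − 19.87665)²/19.87665 = 0.0387
  (40 − 34.67841)²/34.67841 = 0.8166
χ² = 2.7015 + 0.9343 + 0.0283 + 0.5984 + 3.6864 + 1.2749 + 0.0387 + 0.8166 = 10.079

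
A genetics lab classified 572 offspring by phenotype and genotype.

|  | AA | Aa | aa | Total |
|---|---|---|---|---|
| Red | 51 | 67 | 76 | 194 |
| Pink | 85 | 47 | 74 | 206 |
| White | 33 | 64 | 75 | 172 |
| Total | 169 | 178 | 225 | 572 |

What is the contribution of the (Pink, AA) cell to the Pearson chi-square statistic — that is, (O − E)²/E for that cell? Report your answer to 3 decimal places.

9.572

Row total (Pink) = 206; column total (AA) = 169; N = 572.
Expected count E = 206 × 169 / 572 = 60.8636.
Contribution = (O − E)²/E = (85 − 60.8636)² / 60.8636 = 9.572.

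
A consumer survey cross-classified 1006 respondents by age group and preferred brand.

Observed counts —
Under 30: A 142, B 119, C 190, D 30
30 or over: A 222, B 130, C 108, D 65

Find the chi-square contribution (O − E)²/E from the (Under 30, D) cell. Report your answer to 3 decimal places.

5.236

Row total (Under 30) = 481; column total (D) = 95; N = 1006.
Expected count E = 481 × 95 / 1006 = 45.4225.
Contribution = (O − E)²/E = (30 − 45.4225)² / 45.4225 = 5.236.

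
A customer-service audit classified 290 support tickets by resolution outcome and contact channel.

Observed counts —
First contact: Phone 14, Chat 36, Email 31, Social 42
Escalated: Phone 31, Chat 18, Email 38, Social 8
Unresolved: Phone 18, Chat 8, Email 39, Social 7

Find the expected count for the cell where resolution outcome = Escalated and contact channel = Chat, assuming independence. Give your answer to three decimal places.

Row total (Escalated) = 95; column total (Chat) = 62; grand total N = 290.
Expected count = (row total × column total) / N = 95 × 62 / 290 = 20.310.

20.310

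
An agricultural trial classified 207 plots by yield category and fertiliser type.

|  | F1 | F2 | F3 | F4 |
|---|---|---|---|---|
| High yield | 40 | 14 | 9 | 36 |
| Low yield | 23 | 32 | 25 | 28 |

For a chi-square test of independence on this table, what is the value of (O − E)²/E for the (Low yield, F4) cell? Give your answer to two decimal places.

Row total (Low yield) = 108; column total (F4) = 64; N = 207.
Expected count E = 108 × 64 / 207 = 33.391.
Contribution = (O − E)²/E = (28 − 33.391)² / 33.391 = 0.87.

0.87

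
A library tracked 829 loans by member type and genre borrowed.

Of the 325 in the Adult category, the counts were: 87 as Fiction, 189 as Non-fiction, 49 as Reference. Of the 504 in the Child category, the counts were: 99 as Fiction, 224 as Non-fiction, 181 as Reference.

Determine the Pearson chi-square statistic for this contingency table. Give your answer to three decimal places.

42.844

Row totals: 325, 504. Column totals: 186, 413, 230. Grand total N = 829.
Expected counts (row total × column total / N):
  Adult, Fiction: 325×186/829 = 72.9192
  Adult, Non-fiction: 325×413/829 = 161.9119
  Adult, Reference: 325×230/829 = 90.1689
  Child, Fiction: 504×186/829 = 113.0808
  Child, Non-fiction: 504×413/829 = 251.0881
  Child, Reference: 504×230/829 = 139.8311
Contributions (O − E)²/E:
  (87 − 72.9192)²/72.9192 = 2.7190
  (189 − 161.9119)²/161.9119 = 4.5319
  (49 − 90.1689)²/90.1689 = 18.7967
  (99 − 113.0808)²/113.0808 = 1.7533
  (224 − 251.0881)²/251.0881 = 2.9223
  (181 − 139.8311)²/139.8311 = 12.1209
χ² = 2.7190 + 4.5319 + 18.7967 + 1.7533 + 2.9223 + 12.1209 = 42.844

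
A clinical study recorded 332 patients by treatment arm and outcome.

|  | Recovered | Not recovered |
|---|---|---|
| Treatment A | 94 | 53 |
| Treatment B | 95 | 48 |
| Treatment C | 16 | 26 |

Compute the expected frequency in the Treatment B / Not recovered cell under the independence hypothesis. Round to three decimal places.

Row total (Treatment B) = 143; column total (Not recovered) = 127; grand total N = 332.
Expected count = (row total × column total) / N = 143 × 127 / 332 = 54.702.

54.702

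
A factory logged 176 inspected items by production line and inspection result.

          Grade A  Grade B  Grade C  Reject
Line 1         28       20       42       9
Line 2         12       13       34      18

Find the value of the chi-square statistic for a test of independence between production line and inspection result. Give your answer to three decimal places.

Row totals: 99, 77. Column totals: 40, 33, 76, 27. Grand total N = 176.
Expected counts (row total × column total / N):
  Line 1, Grade A: 99×40/176 = 22.5000
  Line 1, Grade B: 99×33/176 = 18.5625
  Line 1, Grade C: 99×76/176 = 42.7500
  Line 1, Reject: 99×27/176 = 15.1875
  Line 2, Grade A: 77×40/176 = 17.5000
  Line 2, Grade B: 77×33/176 = 14.4375
  Line 2, Grade C: 77×76/176 = 33.2500
  Line 2, Reject: 77×27/176 = 11.8125
Contributions (O − E)²/E:
  (28 − 22.5000)²/22.5000 = 1.3444
  (20 − 18.5625)²/18.5625 = 0.1113
  (42 − 42.7500)²/42.7500 = 0.0132
  (9 − 15.1875)²/15.1875 = 2.5208
  (12 − 17.5000)²/17.5000 = 1.7286
  (13 − 14.4375)²/14.4375 = 0.1431
  (34 − 33.2500)²/33.2500 = 0.0169
  (18 − 11.8125)²/11.8125 = 3.2411
χ² = 1.3444 + 0.1113 + 0.0132 + 2.5208 + 1.7286 + 0.1431 + 0.0169 + 3.2411 = 9.119

9.119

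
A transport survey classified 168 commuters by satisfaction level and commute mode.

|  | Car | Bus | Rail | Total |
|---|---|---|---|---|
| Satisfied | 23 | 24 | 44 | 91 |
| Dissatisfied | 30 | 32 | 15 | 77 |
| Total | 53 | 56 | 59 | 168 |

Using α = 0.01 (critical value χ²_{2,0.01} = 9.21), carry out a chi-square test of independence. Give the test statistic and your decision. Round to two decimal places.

Grand total N = 168.
Expected counts (row total × column total / N):
  Satisfied, Car: 91×53/168 = 28.7083
  Satisfied, Bus: 91×56/168 = 30.3333
  Satisfied, Rail: 91×59/168 = 31.9583
  Dissatisfied, Car: 77×53/168 = 24.2917
  Dissatisfied, Bus: 77×56/168 = 25.6667
  Dissatisfied, Rail: 77×59/168 = 27.0417
Contributions (O − E)²/E:
  (23 − 28.7083)²/28.7083 = 1.1350
  (24 − 30.3333)²/30.3333 = 1.3223
  (44 − 31.9583)²/31.9583 = 4.5372
  (30 − 24.2917)²/24.2917 = 1.3414
  (32 − 25.6667)²/25.6667 = 1.5628
  (15 − 27.0417)²/27.0417 = 5.3622
χ² = 1.1350 + 1.3223 + 4.5372 + 1.3414 + 1.5628 + 5.3622 = 15.26
df = (2−1)(3−1) = 2. Since 15.26 > 9.21, reject the null hypothesis of independence at α = 0.01.

15.26; reject H₀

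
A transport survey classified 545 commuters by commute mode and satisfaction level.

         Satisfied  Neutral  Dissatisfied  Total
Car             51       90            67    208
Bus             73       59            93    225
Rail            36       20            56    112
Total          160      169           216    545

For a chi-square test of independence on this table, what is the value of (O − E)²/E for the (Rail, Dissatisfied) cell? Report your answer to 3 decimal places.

3.037

Row total (Rail) = 112; column total (Dissatisfied) = 216; N = 545.
Expected count E = 112 × 216 / 545 = 44.3890.
Contribution = (O − E)²/E = (56 − 44.3890)² / 44.3890 = 3.037.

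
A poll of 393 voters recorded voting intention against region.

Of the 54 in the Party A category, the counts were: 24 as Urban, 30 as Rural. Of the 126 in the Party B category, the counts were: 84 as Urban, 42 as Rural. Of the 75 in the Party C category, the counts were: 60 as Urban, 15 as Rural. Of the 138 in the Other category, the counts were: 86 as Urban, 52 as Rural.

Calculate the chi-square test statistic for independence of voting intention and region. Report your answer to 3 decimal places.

17.927

Row totals: 54, 126, 75, 138. Column totals: 254, 139. Grand total N = 393.
Expected counts (row total × column total / N):
  Party A, Urban: 54×254/393 = 34.9008
  Party A, Rural: 54×139/393 = 19.0992
  Party B, Urban: 126×254/393 = 81.4351
  Party B, Rural: 126×139/393 = 44.5649
  Party C, Urban: 75×254/393 = 48.4733
  Party C, Rural: 75×139/393 = 26.5267
  Other, Urban: 138×254/393 = 89.1908
  Other, Rural: 138×139/393 = 48.8092
Contributions (O − E)²/E:
  (24 − 34.9008)²/34.9008 = 3.4047
  (30 − 19.0992)²/19.0992 = 6.2216
  (84 − 81.4351)²/81.4351 = 0.0808
  (42 − 44.5649)²/44.5649 = 0.1476
  (60 − 48.4733)²/48.4733 = 2.7410
  (15 − 26.5267)²/26.5267 = 5.0087
  (86 − 89.1908)²/89.1908 = 0.1142
  (52 − 48.8092)²/48.8092 = 0.2086
χ² = 3.4047 + 6.2216 + 0.0808 + 0.1476 + 2.7410 + 5.0087 + 0.1142 + 0.2086 = 17.927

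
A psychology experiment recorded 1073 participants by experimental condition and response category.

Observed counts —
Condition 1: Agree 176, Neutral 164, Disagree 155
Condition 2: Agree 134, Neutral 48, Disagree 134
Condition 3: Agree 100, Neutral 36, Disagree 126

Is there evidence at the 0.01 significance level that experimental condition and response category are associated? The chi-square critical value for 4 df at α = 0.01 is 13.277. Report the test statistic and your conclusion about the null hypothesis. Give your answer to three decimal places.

Row totals: 495, 316, 262. Column totals: 410, 248, 415. Grand total N = 1073.
Expected counts (row total × column total / N):
  Condition 1, Agree: 495×410/1073 = 189.1426
  Condition 1, Neutral: 495×248/1073 = 114.4082
  Condition 1, Disagree: 495×415/1073 = 191.4492
  Condition 2, Agree: 316×410/1073 = 120.7456
  Condition 2, Neutral: 316×248/1073 = 73.0363
  Condition 2, Disagree: 316×415/1073 = 122.2181
  Condition 3, Agree: 262×410/1073 = 100.1118
  Condition 3, Neutral: 262×248/1073 = 60.5555
  Condition 3, Disagree: 262×415/1073 = 101.3327
Contributions (O − E)²/E:
  (176 − 189.1426)²/189.1426 = 0.9132
  (164 − 114.4082)²/114.4082 = 21.4962
  (155 − 191.4492)²/191.4492 = 6.9394
  (134 − 120.7456)²/120.7456 = 1.4550
  (48 − 73.0363)²/73.0363 = 8.5823
  (134 − 122.2181)²/122.2181 = 1.1358
  (100 − 100.1118)²/100.1118 = 0.0001
  (36 − 60.5555)²/60.5555 = 9.9574
  (126 − 101.3327)²/101.3327 = 6.0047
χ² = 0.9132 + 21.4962 + 6.9394 + 1.4550 + 8.5823 + 1.1358 + 0.0001 + 9.9574 + 6.0047 = 56.484
df = (3−1)(3−1) = 4. Since 56.484 > 13.277, reject the null hypothesis of independence at α = 0.01.

56.484; reject H₀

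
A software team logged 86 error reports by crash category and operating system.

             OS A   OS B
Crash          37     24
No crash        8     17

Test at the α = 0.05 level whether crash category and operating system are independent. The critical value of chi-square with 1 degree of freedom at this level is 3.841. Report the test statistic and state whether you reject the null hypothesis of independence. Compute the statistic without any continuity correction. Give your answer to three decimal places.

Row totals: 61, 25. Column totals: 45, 41. Grand total N = 86.
Expected counts (row total × column total / N):
  Crash, OS A: 61×45/86 = 31.9186
  Crash, OS B: 61×41/86 = 29.0814
  No crash, OS A: 25×45/86 = 13.0814
  No crash, OS B: 25×41/86 = 11.9186
Contributions (O − E)²/E:
  (37 − 31.9186)²/31.9186 = 0.8090
  (24 − 29.0814)²/29.0814 = 0.8879
  (8 − 13.0814)²/13.0814 = 1.9738
  (17 − 11.9186)²/11.9186 = 2.1664
χ² = 0.8090 + 0.8879 + 1.9738 + 2.1664 = 5.837
df = (2−1)(2−1) = 1. Since 5.837 > 3.841, reject the null hypothesis of independence at α = 0.05.

5.837; reject H₀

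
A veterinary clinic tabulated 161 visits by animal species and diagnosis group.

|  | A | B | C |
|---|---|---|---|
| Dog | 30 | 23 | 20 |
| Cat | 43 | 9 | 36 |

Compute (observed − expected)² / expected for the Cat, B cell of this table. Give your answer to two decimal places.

Row total (Cat) = 88; column total (B) = 32; N = 161.
Expected count E = 88 × 32 / 161 = 17.491.
Contribution = (O − E)²/E = (9 − 17.491)² / 17.491 = 4.12.

4.12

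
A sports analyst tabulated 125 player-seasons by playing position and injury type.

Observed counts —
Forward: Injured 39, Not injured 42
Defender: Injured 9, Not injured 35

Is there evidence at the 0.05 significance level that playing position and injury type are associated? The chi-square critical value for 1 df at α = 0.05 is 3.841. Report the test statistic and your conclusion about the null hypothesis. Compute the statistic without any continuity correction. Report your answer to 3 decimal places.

Row totals: 81, 44. Column totals: 48, 77. Grand total N = 125.
Expected counts (row total × column total / N):
  Forward, Injured: 81×48/125 = 31.1040
  Forward, Not injured: 81×77/125 = 49.8960
  Defender, Injured: 44×48/125 = 16.8960
  Defender, Not injured: 44×77/125 = 27.1040
Contributions (O − E)²/E:
  (39 − 31.1040)²/31.1040 = 2.0045
  (42 − 49.8960)²/49.8960 = 1.2495
  (9 − 16.8960)²/16.8960 = 3.6900
  (35 − 27.1040)²/27.1040 = 2.3003
χ² = 2.0045 + 1.2495 + 3.6900 + 2.3003 = 9.244
df = (2−1)(2−1) = 1. Since 9.244 > 3.841, reject the null hypothesis of independence at α = 0.05.

9.244; reject H₀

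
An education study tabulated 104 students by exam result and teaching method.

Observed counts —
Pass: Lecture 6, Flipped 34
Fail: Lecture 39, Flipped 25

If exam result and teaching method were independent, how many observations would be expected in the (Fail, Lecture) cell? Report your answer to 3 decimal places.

27.692

Row total (Fail) = 64; column total (Lecture) = 45; grand total N = 104.
Expected count = (row total × column total) / N = 64 × 45 / 104 = 27.692.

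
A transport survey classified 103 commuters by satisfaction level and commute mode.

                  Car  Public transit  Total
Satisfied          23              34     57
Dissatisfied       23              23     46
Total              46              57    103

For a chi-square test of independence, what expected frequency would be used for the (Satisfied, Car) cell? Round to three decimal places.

25.456

Row total (Satisfied) = 57; column total (Car) = 46; grand total N = 103.
Expected count = (row total × column total) / N = 57 × 46 / 103 = 25.456.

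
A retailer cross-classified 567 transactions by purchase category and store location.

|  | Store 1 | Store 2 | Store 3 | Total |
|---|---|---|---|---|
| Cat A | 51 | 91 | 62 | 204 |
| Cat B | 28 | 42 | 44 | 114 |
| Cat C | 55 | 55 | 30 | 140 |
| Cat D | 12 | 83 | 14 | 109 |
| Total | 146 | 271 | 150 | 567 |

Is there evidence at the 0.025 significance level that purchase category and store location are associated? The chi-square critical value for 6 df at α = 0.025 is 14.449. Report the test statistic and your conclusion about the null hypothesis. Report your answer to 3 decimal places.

59.532; reject H₀

Grand total N = 567.
Expected counts (row total × column total / N):
  Cat A, Store 1: 204×146/567 = 52.5291
  Cat A, Store 2: 204×271/567 = 97.5026
  Cat A, Store 3: 204×150/567 = 53.9683
  Cat B, Store 1: 114×146/567 = 29.3545
  Cat B, Store 2: 114×271/567 = 54.4868
  Cat B, Store 3: 114×150/567 = 30.1587
  Cat C, Store 1: 140×146/567 = 36.0494
  Cat C, Store 2: 140×271/567 = 66.9136
  Cat C, Store 3: 140×150/567 = 37.0370
  Cat D, Store 1: 109×146/567 = 28.0670
  Cat D, Store 2: 109×271/567 = 52.0970
  Cat D, Store 3: 109×150/567 = 28.8360
Contributions (O − E)²/E:
  (51 − 52.5291)²/52.5291 = 0.0445
  (91 − 97.5026)²/97.5026 = 0.4337
  (62 − 53.9683)²/53.9683 = 1.1953
  (28 − 29.3545)²/29.3545 = 0.0625
  (42 − 54.4868)²/54.4868 = 2.8616
  (44 − 30.1587)²/30.1587 = 6.3524
  (55 − 36.0494)²/36.0494 = 9.9620
  (55 − 66.9136)²/66.9136 = 2.1212
  (30 − 37.0370)²/37.0370 = 1.3370
  (12 − 28.0670)²/28.0670 = 9.1976
  (83 − 52.0970)²/52.0970 = 18.3311
  (14 − 28.8360)²/28.8360 = 7.6331
χ² = 0.0445 + 0.4337 + 1.1953 + 0.0625 + 2.8616 + 6.3524 + 9.9620 + 2.1212 + 1.3370 + 9.1976 + 18.3311 + 7.6331 = 59.532
df = (4−1)(3−1) = 6. Since 59.532 > 14.449, reject the null hypothesis of independence at α = 0.025.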